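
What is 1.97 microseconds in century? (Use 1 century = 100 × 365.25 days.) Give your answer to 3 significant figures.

1 microsecond = 3.16881e-16 century.
Thus 1.97 × 3.16881e-16 ≈ 6.24e-16 century.

6.24e-16 century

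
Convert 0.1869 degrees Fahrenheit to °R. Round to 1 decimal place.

459.9 °R

°R = °F + 459.67.
Applying the formula gives 459.9 °R.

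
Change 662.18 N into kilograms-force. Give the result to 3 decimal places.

67.524 kilograms-force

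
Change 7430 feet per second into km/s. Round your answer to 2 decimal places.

1 foot per second = 0.000304800 kilometers per second.
Thus 7430 × 0.000304800 ≈ 2.26 km/s.

2.26 km/s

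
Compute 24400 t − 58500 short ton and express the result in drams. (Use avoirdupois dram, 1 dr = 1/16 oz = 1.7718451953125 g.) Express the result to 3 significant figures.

24400 t = 1.37710 × 10^10 dr and 58500 short ton = 2.99520 × 10^10 dr.
1.37710 × 10^10 − 2.99520 × 10^10 ≈ -1.62 × 10^10 dr.

-1.62 × 10^10 drams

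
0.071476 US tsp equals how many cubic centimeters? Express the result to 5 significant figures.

1 US teaspoon = 4.92892 cm³.
So 0.071476 × 4.92892 ≈ 0.35230 cm³.

0.35230 cubic centimeters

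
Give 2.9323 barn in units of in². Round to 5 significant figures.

4.5451 × 10^-25 in²

1 barn = 1.55000 × 10^-25 square inches.
Then 2.9323 × 1.55000 × 10^-25 ≈ 4.5451 × 10^-25 in².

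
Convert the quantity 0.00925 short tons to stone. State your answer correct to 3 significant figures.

1.32 st

1 short ton = 142.857 stone.
Then 0.00925 × 142.857 ≈ 1.32 st.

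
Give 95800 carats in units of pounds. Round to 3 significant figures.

1 ct = 0.000440925 lb.
So 95800 × 0.000440925 ≈ 42.2 lb.

42.2 lb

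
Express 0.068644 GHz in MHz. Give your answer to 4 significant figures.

68.64 megahertz

1 GHz = 1000.00 megahertz.
Thus 0.068644 × 1000.00 ≈ 68.64 MHz.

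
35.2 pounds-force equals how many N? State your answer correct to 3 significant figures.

1 pound-force = 4.44822 newtons.
Then 35.2 × 4.44822 ≈ 157 N.

157 N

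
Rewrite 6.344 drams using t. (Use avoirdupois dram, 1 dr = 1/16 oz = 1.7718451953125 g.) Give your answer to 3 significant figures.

1 dram = 1.77185 × 10^-6 metric tons.
Thus 6.344 × 1.77185 × 10^-6 ≈ 1.12 × 10^-5 t.

1.12 × 10^-5 t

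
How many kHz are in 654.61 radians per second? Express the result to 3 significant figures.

0.104 kilohertz

1 rad/s = 0.000159155 kilohertz.
Thus 654.61 × 0.000159155 ≈ 0.104 kHz.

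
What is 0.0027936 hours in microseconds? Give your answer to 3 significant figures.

1 h = 3.60000e+9 μs.
Then 0.0027936 × 3.60000e+9 ≈ 1.01e+7 μs.

1.01e+7 μs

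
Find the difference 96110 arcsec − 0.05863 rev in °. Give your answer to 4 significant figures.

5.590 °

96110 arcsec = 26.6972 ° and 0.05863 rev = 21.1068 °.
26.6972 − 21.1068 ≈ 5.590 °.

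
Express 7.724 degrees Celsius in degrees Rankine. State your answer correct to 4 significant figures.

°R = (°C + 273.15) × 9/5.
Applying the formula gives 505.6 °R.

505.6 °R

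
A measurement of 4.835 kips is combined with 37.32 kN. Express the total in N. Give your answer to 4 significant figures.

58830 N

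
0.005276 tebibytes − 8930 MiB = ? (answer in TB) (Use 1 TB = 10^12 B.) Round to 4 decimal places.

-0.0036 TB

0.005276 TiB = 0.00580102 TB and 8930 MiB = 0.00936378 TB.
0.00580102 − 0.00936378 ≈ -0.0036 TB.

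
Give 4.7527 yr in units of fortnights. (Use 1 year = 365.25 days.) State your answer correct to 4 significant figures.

124.0 fortnight

1 yr = 26.0893 fortnight.
Then 4.7527 × 26.0893 ≈ 124.0 fortnight.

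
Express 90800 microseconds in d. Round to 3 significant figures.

1 μs = 1.15741e-11 d.
So 90800 × 1.15741e-11 ≈ 1.05e-6 d.

1.05e-6 d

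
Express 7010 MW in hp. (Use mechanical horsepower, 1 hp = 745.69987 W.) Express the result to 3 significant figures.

9.40 × 10^6 hp

1 MW = 1341.02 horsepower.
Thus 7010 × 1341.02 ≈ 9.40 × 10^6 hp.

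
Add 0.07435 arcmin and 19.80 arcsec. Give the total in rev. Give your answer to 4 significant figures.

0.07435 arcmin = 3.44213 × 10^-6 rev and 19.80 arcsec = 1.52778 × 10^-5 rev.
3.44213 × 10^-6 + 1.52778 × 10^-5 ≈ 1.872 × 10^-5 rev.

1.872 × 10^-5 rev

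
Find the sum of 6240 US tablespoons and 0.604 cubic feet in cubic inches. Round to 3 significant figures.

6670 cubic inches

6240 US tbsp = 5630.625 in³ and 0.604 ft³ = 1043.712 in³.
5630.625 + 1043.712 ≈ 6670 in³.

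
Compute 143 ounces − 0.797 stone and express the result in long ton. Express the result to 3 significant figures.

143 oz = 0.00398996 long ton and 0.797 st = 0.00498125 long ton.
0.00398996 − 0.00498125 ≈ -0.000991 long ton.

-0.000991 long tons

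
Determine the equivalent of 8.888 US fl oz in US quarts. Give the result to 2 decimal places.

0.28 US qt

1 US fl oz = 0.0312500 US qt.
Then 8.888 × 0.0312500 ≈ 0.28 US qt.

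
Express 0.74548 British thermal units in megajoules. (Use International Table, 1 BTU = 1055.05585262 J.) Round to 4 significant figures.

0.0007865 megajoules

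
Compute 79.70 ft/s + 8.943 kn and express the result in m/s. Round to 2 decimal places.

28.89 m/s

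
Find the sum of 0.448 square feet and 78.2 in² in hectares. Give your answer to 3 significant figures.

9.21 × 10^-6 ha

0.448 ft² = 4.16206 × 10^-6 ha and 78.2 in² = 5.04515 × 10^-6 ha.
4.16206 × 10^-6 + 5.04515 × 10^-6 ≈ 9.21 × 10^-6 ha.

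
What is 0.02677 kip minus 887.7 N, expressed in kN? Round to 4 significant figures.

-0.7686 kN

0.02677 kip = 0.119079 kN and 887.7 N = 0.887700 kN.
0.119079 − 0.887700 ≈ -0.7686 kN.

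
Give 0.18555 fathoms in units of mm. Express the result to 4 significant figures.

339.3 millimeters

1 fathom = 1828.80 mm.
0.18555 × 1828.80 ≈ 339.3 mm.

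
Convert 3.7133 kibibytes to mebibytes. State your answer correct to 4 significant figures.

1 KiB = 0.0009765625 MiB.
So 3.7133 × 0.0009765625 ≈ 0.003626 MiB.

0.003626 mebibytes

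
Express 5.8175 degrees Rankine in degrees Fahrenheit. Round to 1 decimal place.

-453.9 °F

°R = °F + 459.67.
Applying the formula gives -453.9 °F.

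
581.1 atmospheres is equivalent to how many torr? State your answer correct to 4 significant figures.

1 atmosphere = 760.000 torr.
So 581.1 × 760.000 ≈ 441600 torr.

441600 torr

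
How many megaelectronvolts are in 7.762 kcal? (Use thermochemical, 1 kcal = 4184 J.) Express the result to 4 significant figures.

2.027e+17 megaelectronvolts

1 kilocalorie = 2.61145e+16 MeV.
So 7.762 × 2.61145e+16 ≈ 2.027e+17 MeV.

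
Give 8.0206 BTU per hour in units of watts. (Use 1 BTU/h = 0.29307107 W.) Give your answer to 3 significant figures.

2.35 watts

1 BTU per hour = 0.293071 W.
So 8.0206 × 0.293071 ≈ 2.35 W.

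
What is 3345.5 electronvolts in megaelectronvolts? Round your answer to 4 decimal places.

0.0033 MeV

1 electronvolt = 1.00000e-6 megaelectronvolts.
Thus 3345.5 × 1.00000e-6 ≈ 0.0033 MeV.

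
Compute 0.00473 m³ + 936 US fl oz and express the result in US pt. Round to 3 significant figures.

0.00473 m³ = 9.99627 US pt and 936 US fl oz = 58.5000 US pt.
9.99627 + 58.5000 ≈ 68.5 US pt.

68.5 US pints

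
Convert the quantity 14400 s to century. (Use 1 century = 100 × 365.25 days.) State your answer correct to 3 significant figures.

1 second = 3.16881 × 10^-10 century.
14400 × 3.16881 × 10^-10 ≈ 4.56 × 10^-6 century.

4.56 × 10^-6 centuries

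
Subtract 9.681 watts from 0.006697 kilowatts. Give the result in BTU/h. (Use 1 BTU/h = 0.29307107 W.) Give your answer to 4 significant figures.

0.006697 kW = 22.8511 BTU/h and 9.681 W = 33.0329 BTU/h.
22.8511 − 33.0329 ≈ -10.18 BTU/h.

-10.18 BTU/h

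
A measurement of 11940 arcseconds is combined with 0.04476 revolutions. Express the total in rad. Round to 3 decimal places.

11940 arcsec = 0.0578868 rad and 0.04476 rev = 0.281235 rad.
0.0578868 + 0.281235 ≈ 0.339 rad.

0.339 rad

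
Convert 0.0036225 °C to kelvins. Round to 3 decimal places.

273.154 kelvins

K = °C + 273.15.
Applying the formula gives 273.154 K.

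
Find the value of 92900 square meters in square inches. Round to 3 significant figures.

1.44e+8 in²

1 square meter = 1550.00 in².
92900 × 1550.00 ≈ 1.44e+8 in².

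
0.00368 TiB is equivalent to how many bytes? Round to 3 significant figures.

1 TiB = 1.09951e+12 B.
So 0.00368 × 1.09951e+12 ≈ 4.05e+9 B.

4.05e+9 bytes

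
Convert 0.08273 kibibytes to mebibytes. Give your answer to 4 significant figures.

8.079e-5 mebibytes

1 kibibyte = 0.0009765625 mebibytes.
So 0.08273 × 0.0009765625 ≈ 8.079e-5 MiB.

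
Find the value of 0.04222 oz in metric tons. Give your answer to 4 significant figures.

1.197 × 10^-6 t

1 ounce = 2.83495 × 10^-5 metric tons.
Then 0.04222 × 2.83495 × 10^-5 ≈ 1.197 × 10^-6 t.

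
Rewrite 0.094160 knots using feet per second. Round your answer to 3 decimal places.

0.159 ft/s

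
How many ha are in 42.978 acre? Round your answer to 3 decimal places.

1 acre = 0.404686 ha.
Then 42.978 × 0.404686 ≈ 17.393 ha.

17.393 ha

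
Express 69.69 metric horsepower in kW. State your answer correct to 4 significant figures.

1 PS = 0.735499 kW.
Thus 69.69 × 0.735499 ≈ 51.26 kW.

51.26 kW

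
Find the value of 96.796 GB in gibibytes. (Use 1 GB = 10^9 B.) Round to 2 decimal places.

90.15 gibibytes

1 gigabyte = 0.931323 GiB.
96.796 × 0.931323 ≈ 90.15 GiB.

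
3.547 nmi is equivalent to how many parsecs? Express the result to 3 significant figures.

2.13e-13 pc

1 nmi = 6.00192e-14 parsecs.
So 3.547 × 6.00192e-14 ≈ 2.13e-13 pc.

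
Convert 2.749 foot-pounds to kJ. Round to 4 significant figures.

0.003727 kJ

1 ft·lbf = 0.00135582 kilojoules.
2.749 × 0.00135582 ≈ 0.003727 kJ.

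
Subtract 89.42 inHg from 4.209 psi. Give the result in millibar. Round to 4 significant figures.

-2738 millibar

4.209 psi = 290.200 mbar and 89.42 inHg = 3028.11 mbar.
290.200 − 3028.11 ≈ -2738 mbar.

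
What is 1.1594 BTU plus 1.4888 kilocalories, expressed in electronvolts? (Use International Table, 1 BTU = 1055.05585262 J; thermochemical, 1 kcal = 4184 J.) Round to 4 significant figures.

4.651e+22 electronvolts

1.1594 BTU = 7.63481e+21 eV and 1.4888 kcal = 3.88792e+22 eV.
7.63481e+21 + 3.88792e+22 ≈ 4.651e+22 eV.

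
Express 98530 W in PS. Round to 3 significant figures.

134 PS

1 watt = 0.00135962 metric horsepower.
98530 × 0.00135962 ≈ 134 PS.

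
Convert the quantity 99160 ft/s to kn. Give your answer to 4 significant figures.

58750 kn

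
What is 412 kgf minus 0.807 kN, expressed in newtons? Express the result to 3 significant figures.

412 kgf = 4040.34 N and 0.807 kN = 807.000 N.
4040.34 − 807.000 ≈ 3230 N.

3230 newtons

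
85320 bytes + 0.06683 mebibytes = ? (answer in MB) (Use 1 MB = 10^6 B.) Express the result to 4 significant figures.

85320 B = 0.0853200 MB and 0.06683 MiB = 0.0700763 MB.
0.0853200 + 0.0700763 ≈ 0.1554 MB.

0.1554 MB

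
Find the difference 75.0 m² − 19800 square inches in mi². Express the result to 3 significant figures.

2.40e-5 square miles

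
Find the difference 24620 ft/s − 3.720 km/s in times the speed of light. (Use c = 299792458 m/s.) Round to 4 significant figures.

24620 ft/s = 2.50312e-5 c and 3.720 km/s = 1.24086e-5 c.
2.50312e-5 − 1.24086e-5 ≈ 1.262e-5 c.

1.262e-5 c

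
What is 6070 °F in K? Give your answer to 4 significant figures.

3628 K

K = (°F + 459.67) × 5/9.
Applying the formula gives 3628 K.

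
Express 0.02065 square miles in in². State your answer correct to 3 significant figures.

1 square mile = 4.01449 × 10^9 in².
So 0.02065 × 4.01449 × 10^9 ≈ 8.29 × 10^7 in².

8.29 × 10^7 in²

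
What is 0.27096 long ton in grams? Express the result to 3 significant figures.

1 long ton = 1.01605e+6 g.
So 0.27096 × 1.01605e+6 ≈ 275000 g.

275000 g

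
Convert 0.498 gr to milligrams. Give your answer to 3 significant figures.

32.3 milligrams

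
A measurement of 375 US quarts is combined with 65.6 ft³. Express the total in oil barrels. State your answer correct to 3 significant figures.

375 US qt = 2.23214 bbl and 65.6 ft³ = 11.6839 bbl.
2.23214 + 11.6839 ≈ 13.9 bbl.

13.9 bbl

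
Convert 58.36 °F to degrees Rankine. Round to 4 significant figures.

°R = °F + 459.67.
Applying the formula gives 518.0 °R.

518.0 degrees Rankine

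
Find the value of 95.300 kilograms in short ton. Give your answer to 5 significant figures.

1 kilogram = 0.00110231 short ton.
Then 95.300 × 0.00110231 ≈ 0.10505 short ton.

0.10505 short ton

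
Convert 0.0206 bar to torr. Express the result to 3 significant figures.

1 bar = 750.062 torr.
Then 0.0206 × 750.062 ≈ 15.5 torr.

15.5 torr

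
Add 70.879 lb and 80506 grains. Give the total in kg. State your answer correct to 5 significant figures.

37.367 kg

70.879 lb = 32.1502 kg and 80506 gr = 5.21670 kg.
32.1502 + 5.21670 ≈ 37.367 kg.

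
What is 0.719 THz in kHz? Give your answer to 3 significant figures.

1 terahertz = 1.00000 × 10^9 kHz.
So 0.719 × 1.00000 × 10^9 ≈ 7.19 × 10^8 kHz.

7.19 × 10^8 kHz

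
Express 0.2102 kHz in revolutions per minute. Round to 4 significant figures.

12610 rpm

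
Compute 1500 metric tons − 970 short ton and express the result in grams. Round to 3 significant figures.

1500 t = 1.50000e+9 g and 970 short ton = 8.79969e+8 g.
1.50000e+9 − 8.79969e+8 ≈ 6.20e+8 g.

6.20e+8 g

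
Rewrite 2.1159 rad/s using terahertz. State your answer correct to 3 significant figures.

3.37e-13 THz

1 rad/s = 1.59155e-13 terahertz.
Thus 2.1159 × 1.59155e-13 ≈ 3.37e-13 THz.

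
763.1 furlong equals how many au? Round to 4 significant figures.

1.026 × 10^-6 astronomical units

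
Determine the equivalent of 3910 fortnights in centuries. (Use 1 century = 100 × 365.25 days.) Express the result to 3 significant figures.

1.50 century

1 fortnight = 0.000383299 century.
Then 3910 × 0.000383299 ≈ 1.50 century.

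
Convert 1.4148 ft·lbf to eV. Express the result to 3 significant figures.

1 foot-pound = 8.46235e+18 electronvolts.
Then 1.4148 × 8.46235e+18 ≈ 1.20e+19 eV.

1.20e+19 electronvolts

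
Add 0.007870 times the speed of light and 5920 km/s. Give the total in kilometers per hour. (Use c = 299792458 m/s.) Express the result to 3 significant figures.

2.98 × 10^7 kilometers per hour

0.007870 c = 8.49372 × 10^6 km/h and 5920 km/s = 2.13120 × 10^7 km/h.
8.49372 × 10^6 + 2.13120 × 10^7 ≈ 2.98 × 10^7 km/h.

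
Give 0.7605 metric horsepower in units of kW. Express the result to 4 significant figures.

0.5593 kilowatts

1 PS = 0.735499 kW.
0.7605 × 0.735499 ≈ 0.5593 kW.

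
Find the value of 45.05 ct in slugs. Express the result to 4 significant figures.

0.0006174 slug

1 ct = 1.37044e-5 slug.
Then 45.05 × 1.37044e-5 ≈ 0.0006174 slug.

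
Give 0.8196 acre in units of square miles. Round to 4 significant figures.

1 acre = 0.00156250 square miles.
0.8196 × 0.00156250 ≈ 0.001281 mi².

0.001281 square miles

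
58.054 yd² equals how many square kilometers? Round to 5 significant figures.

1 yd² = 8.36127e-7 km².
Thus 58.054 × 8.36127e-7 ≈ 4.8541e-5 km².

4.8541e-5 km²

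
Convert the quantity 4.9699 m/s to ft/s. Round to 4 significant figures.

1 m/s = 3.28084 ft/s.
So 4.9699 × 3.28084 ≈ 16.31 ft/s.

16.31 ft/s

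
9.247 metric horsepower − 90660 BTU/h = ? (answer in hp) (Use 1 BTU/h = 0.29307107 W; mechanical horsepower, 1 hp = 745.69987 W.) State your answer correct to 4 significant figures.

9.247 PS = 9.12050 hp and 90660 BTU/h = 35.6307 hp.
9.12050 − 35.6307 ≈ -26.51 hp.

-26.51 hp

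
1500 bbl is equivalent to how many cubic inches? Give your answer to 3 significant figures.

1 oil barrel = 9702.00 cubic inches.
So 1500 × 9702.00 ≈ 1.46 × 10^7 in³.

1.46 × 10^7 cubic inches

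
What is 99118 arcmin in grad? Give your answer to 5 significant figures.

1 arcminute = 0.0185185 gradians.
99118 × 0.0185185 ≈ 1835.5 grad.

1835.5 grad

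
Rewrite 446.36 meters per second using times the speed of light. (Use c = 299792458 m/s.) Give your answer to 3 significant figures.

1.49 × 10^-6 c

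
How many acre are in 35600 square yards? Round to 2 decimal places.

7.36 acres

1 square yard = 0.000206612 acres.
So 35600 × 0.000206612 ≈ 7.36 acre.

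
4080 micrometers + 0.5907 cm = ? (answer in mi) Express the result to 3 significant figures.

4080 μm = 2.53519 × 10^-6 mi and 0.5907 cm = 3.67044 × 10^-6 mi.
2.53519 × 10^-6 + 3.67044 × 10^-6 ≈ 6.21 × 10^-6 mi.

6.21 × 10^-6 mi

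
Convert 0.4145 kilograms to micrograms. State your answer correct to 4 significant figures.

4.145e+8 μg

1 kilogram = 1.00000e+9 micrograms.
So 0.4145 × 1.00000e+9 ≈ 4.145e+8 μg.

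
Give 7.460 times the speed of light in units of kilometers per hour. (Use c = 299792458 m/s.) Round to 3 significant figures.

8.05e+9 km/h

1 c = 1.07925e+9 km/h.
So 7.460 × 1.07925e+9 ≈ 8.05e+9 km/h.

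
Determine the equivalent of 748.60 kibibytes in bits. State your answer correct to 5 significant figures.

1 kibibyte = 8192.00 bit.
Then 748.60 × 8192.00 ≈ 6.1325 × 10^6 bit.

6.1325 × 10^6 bits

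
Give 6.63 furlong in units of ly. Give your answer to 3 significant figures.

1.41 × 10^-13 ly

1 furlong = 2.12635 × 10^-14 light-years.
Thus 6.63 × 2.12635 × 10^-14 ≈ 1.41 × 10^-13 ly.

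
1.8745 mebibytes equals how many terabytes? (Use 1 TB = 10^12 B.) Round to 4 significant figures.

1.966e-6 TB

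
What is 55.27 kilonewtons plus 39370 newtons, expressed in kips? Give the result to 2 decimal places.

21.28 kip

55.27 kN = 12.4252 kip and 39370 N = 8.85073 kip.
12.4252 + 8.85073 ≈ 21.28 kip.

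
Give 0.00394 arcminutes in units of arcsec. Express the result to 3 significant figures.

0.236 arcsec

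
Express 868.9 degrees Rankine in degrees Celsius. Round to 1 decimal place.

209.6 °C

°R = (°C + 273.15) × 9/5.
Applying the formula gives 209.6 °C.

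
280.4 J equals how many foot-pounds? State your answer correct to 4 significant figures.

206.8 ft·lbf

1 J = 0.737562 foot-pounds.
Thus 280.4 × 0.737562 ≈ 206.8 ft·lbf.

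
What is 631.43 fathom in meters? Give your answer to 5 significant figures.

1 fathom = 1.82880 m.
631.43 × 1.82880 ≈ 1154.8 m.

1154.8 m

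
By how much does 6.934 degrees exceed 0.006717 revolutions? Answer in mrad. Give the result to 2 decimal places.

78.82 mrad

6.934 ° = 121.021 mrad and 0.006717 rev = 42.2042 mrad.
121.021 − 42.2042 ≈ 78.82 mrad.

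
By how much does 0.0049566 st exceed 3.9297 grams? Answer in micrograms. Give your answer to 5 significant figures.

2.7546 × 10^7 μg

0.0049566 st = 3.14759 × 10^7 μg and 3.9297 g = 3.92970 × 10^6 μg.
3.14759 × 10^7 − 3.92970 × 10^6 ≈ 2.7546 × 10^7 μg.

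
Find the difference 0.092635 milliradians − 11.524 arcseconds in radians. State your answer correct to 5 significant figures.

0.092635 mrad = 9.26350 × 10^-5 rad and 11.524 arcsec = 5.58699 × 10^-5 rad.
9.26350 × 10^-5 − 5.58699 × 10^-5 ≈ 3.6765 × 10^-5 rad.

3.6765 × 10^-5 rad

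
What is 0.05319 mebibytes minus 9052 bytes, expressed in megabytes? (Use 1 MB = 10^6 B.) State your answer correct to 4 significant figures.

0.05319 MiB = 0.0557738 MB and 9052 B = 0.00905200 MB.
0.0557738 − 0.00905200 ≈ 0.04672 MB.

0.04672 MB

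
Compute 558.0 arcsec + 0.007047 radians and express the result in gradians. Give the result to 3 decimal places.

0.621 grad

558.0 arcsec = 0.172222 grad and 0.007047 rad = 0.448626 grad.
0.172222 + 0.448626 ≈ 0.621 grad.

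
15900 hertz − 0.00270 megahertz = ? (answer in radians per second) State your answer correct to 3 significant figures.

15900 Hz = 99902.6 rad/s and 0.00270 MHz = 16964.6 rad/s.
99902.6 − 16964.6 ≈ 82900 rad/s.

82900 radians per second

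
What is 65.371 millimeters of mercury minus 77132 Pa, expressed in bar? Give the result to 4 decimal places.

-0.6842 bar

65.371 mmHg = 0.0871542 bar and 77132 Pa = 0.771320 bar.
0.0871542 − 0.771320 ≈ -0.6842 bar.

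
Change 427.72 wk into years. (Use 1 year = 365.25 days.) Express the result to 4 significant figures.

1 week = 0.0191650 yr.
427.72 × 0.0191650 ≈ 8.197 yr.

8.197 yr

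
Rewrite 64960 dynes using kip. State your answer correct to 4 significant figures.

0.0001460 kips

1 dyne = 2.24809 × 10^-9 kip.
64960 × 2.24809 × 10^-9 ≈ 0.0001460 kip.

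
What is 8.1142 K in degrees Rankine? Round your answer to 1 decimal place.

14.6 degrees Rankine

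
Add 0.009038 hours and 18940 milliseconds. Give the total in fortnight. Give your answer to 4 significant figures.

4.256e-5 fortnight

0.009038 h = 2.68988e-5 fortnight and 18940 ms = 1.56581e-5 fortnight.
2.68988e-5 + 1.56581e-5 ≈ 4.256e-5 fortnight.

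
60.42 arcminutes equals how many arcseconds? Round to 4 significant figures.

3625 arcseconds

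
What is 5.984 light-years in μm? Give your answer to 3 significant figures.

5.66 × 10^22 μm

1 light-year = 9.46073 × 10^21 micrometers.
Then 5.984 × 9.46073 × 10^21 ≈ 5.66 × 10^22 μm.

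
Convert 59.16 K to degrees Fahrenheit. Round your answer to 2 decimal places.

-353.18 °F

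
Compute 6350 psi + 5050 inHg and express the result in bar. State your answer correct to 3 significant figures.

609 bar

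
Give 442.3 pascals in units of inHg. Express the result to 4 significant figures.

0.1306 inHg

1 Pa = 0.000295300 inches of mercury.
So 442.3 × 0.000295300 ≈ 0.1306 inHg.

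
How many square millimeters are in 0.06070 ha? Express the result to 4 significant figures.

1 hectare = 1.00000 × 10^10 mm².
So 0.06070 × 1.00000 × 10^10 ≈ 6.070 × 10^8 mm².

6.070 × 10^8 square millimeters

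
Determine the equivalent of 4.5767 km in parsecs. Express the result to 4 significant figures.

1.483 × 10^-13 pc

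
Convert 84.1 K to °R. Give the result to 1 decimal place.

°R = K × 9/5.
Applying the formula gives 151.4 °R.

151.4 °R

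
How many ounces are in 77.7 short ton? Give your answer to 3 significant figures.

2.49e+6 oz

1 short ton = 32000.0 oz.
Then 77.7 × 32000.0 ≈ 2.49e+6 oz.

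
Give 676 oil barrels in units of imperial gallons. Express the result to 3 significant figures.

23600 imperial gallons

1 bbl = 34.9723 imp gal.
676 × 34.9723 ≈ 23600 imp gal.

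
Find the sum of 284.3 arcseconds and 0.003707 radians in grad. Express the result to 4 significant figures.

284.3 arcsec = 0.0877469 grad and 0.003707 rad = 0.235995 grad.
0.0877469 + 0.235995 ≈ 0.3237 grad.

0.3237 grad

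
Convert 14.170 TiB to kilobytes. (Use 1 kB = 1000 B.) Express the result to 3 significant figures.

1 tebibyte = 1.09951e+9 kilobytes.
So 14.170 × 1.09951e+9 ≈ 1.56e+10 kB.

1.56e+10 kilobytes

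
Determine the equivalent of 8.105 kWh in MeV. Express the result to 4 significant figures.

1.821 × 10^20 megaelectronvolts

1 kilowatt-hour = 2.24694 × 10^19 MeV.
Then 8.105 × 2.24694 × 10^19 ≈ 1.821 × 10^20 MeV.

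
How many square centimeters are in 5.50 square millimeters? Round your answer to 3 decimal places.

1 square millimeter = 0.0100000 square centimeters.
So 5.50 × 0.0100000 ≈ 0.055 cm².

0.055 square centimeters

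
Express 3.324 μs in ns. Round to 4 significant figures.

3324 nanoseconds

1 microsecond = 1000.00 nanoseconds.
3.324 × 1000.00 ≈ 3324 ns.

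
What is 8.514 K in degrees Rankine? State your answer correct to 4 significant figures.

°R = K × 9/5.
Applying the formula gives 15.33 °R.

15.33 °R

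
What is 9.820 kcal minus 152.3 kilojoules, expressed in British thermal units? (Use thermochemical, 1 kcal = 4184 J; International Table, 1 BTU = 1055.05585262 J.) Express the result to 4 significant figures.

9.820 kcal = 38.9428 BTU and 152.3 kJ = 144.353 BTU.
38.9428 − 144.353 ≈ -105.4 BTU.

-105.4 British thermal units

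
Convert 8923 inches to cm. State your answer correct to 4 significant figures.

1 in = 2.54000 cm.
8923 × 2.54000 ≈ 22660 cm.

22660 cm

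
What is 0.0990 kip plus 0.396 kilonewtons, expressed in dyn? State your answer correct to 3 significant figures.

0.0990 kip = 4.40374e+7 dyn and 0.396 kN = 3.96000e+7 dyn.
4.40374e+7 + 3.96000e+7 ≈ 8.36e+7 dyn.

8.36e+7 dyn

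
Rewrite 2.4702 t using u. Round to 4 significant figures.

1.488 × 10^30 u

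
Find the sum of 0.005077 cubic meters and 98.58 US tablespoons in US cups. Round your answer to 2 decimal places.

0.005077 m³ = 21.4592 US cup and 98.58 US tbsp = 6.16125 US cup.
21.4592 + 6.16125 ≈ 27.62 US cup.

27.62 US cup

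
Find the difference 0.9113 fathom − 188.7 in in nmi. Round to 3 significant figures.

0.9113 fathom = 0.000899884 nmi and 188.7 in = 0.00258800 nmi.
0.000899884 − 0.00258800 ≈ -0.00169 nmi.

-0.00169 nmi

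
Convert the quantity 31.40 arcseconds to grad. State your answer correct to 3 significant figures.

1 arcsec = 0.000308642 grad.
Then 31.40 × 0.000308642 ≈ 0.00969 grad.

0.00969 grad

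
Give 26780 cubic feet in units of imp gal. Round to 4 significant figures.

1 cubic foot = 6.22884 imp gal.
26780 × 6.22884 ≈ 166800 imp gal.

166800 imp gal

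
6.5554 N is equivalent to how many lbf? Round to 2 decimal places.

1 N = 0.224809 lbf.
6.5554 × 0.224809 ≈ 1.47 lbf.

1.47 pounds-force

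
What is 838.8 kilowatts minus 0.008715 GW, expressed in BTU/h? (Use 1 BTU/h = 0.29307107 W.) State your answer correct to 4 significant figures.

-2.687 × 10^7 BTU/h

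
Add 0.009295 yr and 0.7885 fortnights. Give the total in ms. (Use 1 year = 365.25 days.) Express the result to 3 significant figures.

0.009295 yr = 2.93328 × 10^8 ms and 0.7885 fortnight = 9.53770 × 10^8 ms.
2.93328 × 10^8 + 9.53770 × 10^8 ≈ 1.25 × 10^9 ms.

1.25 × 10^9 ms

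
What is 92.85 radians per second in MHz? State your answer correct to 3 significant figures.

1 radian per second = 1.59155e-7 megahertz.
Thus 92.85 × 1.59155e-7 ≈ 1.48e-5 MHz.

1.48e-5 megahertz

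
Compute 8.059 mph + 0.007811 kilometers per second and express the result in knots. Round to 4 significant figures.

22.19 kn

8.059 mph = 7.00308 kn and 0.007811 km/s = 15.1834 kn.
7.00308 + 15.1834 ≈ 22.19 kn.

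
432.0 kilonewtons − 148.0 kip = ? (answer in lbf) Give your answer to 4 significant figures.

-50880 lbf

432.0 kN = 97117.5 lbf and 148.0 kip = 148000 lbf.
97117.5 − 148000 ≈ -50880 lbf.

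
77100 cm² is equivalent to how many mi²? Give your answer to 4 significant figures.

2.977e-6 mi²

1 cm² = 3.86102e-11 square miles.
Then 77100 × 3.86102e-11 ≈ 2.977e-6 mi².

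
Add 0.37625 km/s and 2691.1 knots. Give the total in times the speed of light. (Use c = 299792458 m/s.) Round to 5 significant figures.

5.8730e-6 times the speed of light

0.37625 km/s = 1.25503e-6 c and 2691.1 kn = 4.61793e-6 c.
1.25503e-6 + 4.61793e-6 ≈ 5.8730e-6 c.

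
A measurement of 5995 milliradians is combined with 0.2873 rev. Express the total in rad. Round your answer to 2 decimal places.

5995 mrad = 5.99500 rad and 0.2873 rev = 1.80516 rad.
5.99500 + 1.80516 ≈ 7.80 rad.

7.80 rad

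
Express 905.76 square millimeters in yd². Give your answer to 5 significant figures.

0.0010833 yd²

1 square millimeter = 1.19599 × 10^-6 yd².
Thus 905.76 × 1.19599 × 10^-6 ≈ 0.0010833 yd².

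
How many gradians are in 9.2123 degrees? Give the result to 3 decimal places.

1 ° = 1.11111 grad.
Then 9.2123 × 1.11111 ≈ 10.236 grad.

10.236 grad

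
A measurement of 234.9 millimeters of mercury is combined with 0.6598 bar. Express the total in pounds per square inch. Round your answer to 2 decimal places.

234.9 mmHg = 4.54221 psi and 0.6598 bar = 9.56959 psi.
4.54221 + 9.56959 ≈ 14.11 psi.

14.11 psi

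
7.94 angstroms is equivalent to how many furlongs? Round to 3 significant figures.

1 Å = 4.97097 × 10^-13 furlongs.
Thus 7.94 × 4.97097 × 10^-13 ≈ 3.95 × 10^-12 furlong.

3.95 × 10^-12 furlongs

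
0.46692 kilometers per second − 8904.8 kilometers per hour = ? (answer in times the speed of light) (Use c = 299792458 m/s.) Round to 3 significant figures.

-6.69 × 10^-6 c

0.46692 km/s = 1.55748 × 10^-6 c and 8904.8 km/h = 8.25089 × 10^-6 c.
1.55748 × 10^-6 − 8.25089 × 10^-6 ≈ -6.69 × 10^-6 c.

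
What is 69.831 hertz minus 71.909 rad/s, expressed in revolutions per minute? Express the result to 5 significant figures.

3503.2 revolutions per minute

69.831 Hz = 4189.86 rpm and 71.909 rad/s = 686.680 rpm.
4189.86 − 686.680 ≈ 3503.2 rpm.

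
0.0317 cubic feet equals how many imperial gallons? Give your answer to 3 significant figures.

1 cubic foot = 6.22884 imperial gallons.
Thus 0.0317 × 6.22884 ≈ 0.197 imp gal.

0.197 imp gal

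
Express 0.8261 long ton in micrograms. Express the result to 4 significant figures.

8.394 × 10^11 μg

1 long ton = 1.01605 × 10^12 μg.
Thus 0.8261 × 1.01605 × 10^12 ≈ 8.394 × 10^11 μg.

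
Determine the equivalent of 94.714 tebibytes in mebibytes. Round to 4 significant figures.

1 TiB = 1048576 mebibytes.
Then 94.714 × 1048576 ≈ 9.931 × 10^7 MiB.

9.931 × 10^7 mebibytes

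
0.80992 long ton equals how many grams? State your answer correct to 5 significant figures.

822920 grams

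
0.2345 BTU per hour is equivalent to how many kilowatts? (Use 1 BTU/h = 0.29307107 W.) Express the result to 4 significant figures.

6.873e-5 kW

1 BTU per hour = 0.000293071 kW.
0.2345 × 0.000293071 ≈ 6.873e-5 kW.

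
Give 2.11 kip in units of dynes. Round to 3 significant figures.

9.39e+8 dyn

1 kip = 4.44822e+8 dyn.
Thus 2.11 × 4.44822e+8 ≈ 9.39e+8 dyn.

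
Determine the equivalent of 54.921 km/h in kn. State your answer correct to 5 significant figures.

1 km/h = 0.539957 knots.
So 54.921 × 0.539957 ≈ 29.655 kn.

29.655 kn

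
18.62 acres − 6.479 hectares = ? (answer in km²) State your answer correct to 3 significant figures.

18.62 acre = 0.0753525 km² and 6.479 ha = 0.0647900 km².
0.0753525 − 0.0647900 ≈ 0.0106 km².

0.0106 square kilometers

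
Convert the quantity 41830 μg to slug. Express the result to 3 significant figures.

2.87 × 10^-6 slug

1 microgram = 6.85218 × 10^-11 slug.
Then 41830 × 6.85218 × 10^-11 ≈ 2.87 × 10^-6 slug.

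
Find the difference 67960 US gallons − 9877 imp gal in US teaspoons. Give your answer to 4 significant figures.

4.308 × 10^7 US tsp

67960 US gal = 5.21933 × 10^7 US tsp and 9877 imp gal = 9.10985 × 10^6 US tsp.
5.21933 × 10^7 − 9.10985 × 10^6 ≈ 4.308 × 10^7 US tsp.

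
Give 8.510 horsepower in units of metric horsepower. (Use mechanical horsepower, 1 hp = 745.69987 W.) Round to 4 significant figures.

8.628 metric horsepower

1 horsepower = 1.01387 PS.
Then 8.510 × 1.01387 ≈ 8.628 PS.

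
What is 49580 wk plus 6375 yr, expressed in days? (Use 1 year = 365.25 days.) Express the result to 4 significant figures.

2.676 × 10^6 days

49580 wk = 347060 d and 6375 yr = 2.32847 × 10^6 d.
347060 + 2.32847 × 10^6 ≈ 2.676 × 10^6 d.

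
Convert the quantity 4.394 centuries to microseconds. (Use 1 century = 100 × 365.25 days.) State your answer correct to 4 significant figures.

1.387e+16 μs

1 century = 3.15576e+15 μs.
Then 4.394 × 3.15576e+15 ≈ 1.387e+16 μs.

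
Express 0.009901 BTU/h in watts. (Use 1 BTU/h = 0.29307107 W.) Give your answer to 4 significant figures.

1 BTU per hour = 0.293071 watts.
Thus 0.009901 × 0.293071 ≈ 0.002902 W.

0.002902 W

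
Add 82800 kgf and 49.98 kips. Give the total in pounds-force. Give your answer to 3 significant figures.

233000 lbf

82800 kgf = 182543 lbf and 49.98 kip = 49980.0 lbf.
182543 + 49980.0 ≈ 233000 lbf.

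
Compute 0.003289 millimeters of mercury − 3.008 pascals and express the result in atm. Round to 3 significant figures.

0.003289 mmHg = 4.32763e-6 atm and 3.008 Pa = 2.96867e-5 atm.
4.32763e-6 − 2.96867e-5 ≈ -2.54e-5 atm.

-2.54e-5 atmospheres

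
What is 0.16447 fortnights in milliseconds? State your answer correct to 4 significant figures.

1.989e+8 ms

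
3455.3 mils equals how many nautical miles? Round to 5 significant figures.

4.7389 × 10^-5 nmi

1 mil = 1.37149 × 10^-8 nautical miles.
Then 3455.3 × 1.37149 × 10^-8 ≈ 4.7389 × 10^-5 nmi.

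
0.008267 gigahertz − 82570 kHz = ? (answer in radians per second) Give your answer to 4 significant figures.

0.008267 GHz = 5.19431e+7 rad/s and 82570 kHz = 5.18803e+8 rad/s.
5.19431e+7 − 5.18803e+8 ≈ -4.669e+8 rad/s.

-4.669e+8 radians per second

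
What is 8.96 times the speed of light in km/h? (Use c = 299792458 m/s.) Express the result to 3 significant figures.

9.67e+9 kilometers per hour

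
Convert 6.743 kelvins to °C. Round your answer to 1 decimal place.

-266.4 °C

K = °C + 273.15.
Applying the formula gives -266.4 °C.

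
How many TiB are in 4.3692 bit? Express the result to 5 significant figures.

1 bit = 1.13687e-13 TiB.
4.3692 × 1.13687e-13 ≈ 4.9672e-13 TiB.

4.9672e-13 TiB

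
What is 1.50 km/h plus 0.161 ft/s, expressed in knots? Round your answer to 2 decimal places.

0.91 kn

1.50 km/h = 0.809935 kn and 0.161 ft/s = 0.0953899 kn.
0.809935 + 0.0953899 ≈ 0.91 kn.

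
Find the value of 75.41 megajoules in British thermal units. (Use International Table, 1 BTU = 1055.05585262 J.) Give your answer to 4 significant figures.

71470 BTU

1 megajoule = 947.817 British thermal units.
So 75.41 × 947.817 ≈ 71470 BTU.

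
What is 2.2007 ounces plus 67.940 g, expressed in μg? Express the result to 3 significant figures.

2.2007 oz = 6.23888 × 10^7 μg and 67.940 g = 6.79400 × 10^7 μg.
6.23888 × 10^7 + 6.79400 × 10^7 ≈ 1.30 × 10^8 μg.

1.30 × 10^8 μg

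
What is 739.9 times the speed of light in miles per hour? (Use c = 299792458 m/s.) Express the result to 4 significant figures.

4.962 × 10^11 miles per hour

1 speed of light = 6.70617 × 10^8 mph.
Then 739.9 × 6.70617 × 10^8 ≈ 4.962 × 10^11 mph.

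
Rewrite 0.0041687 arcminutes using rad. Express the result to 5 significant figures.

1.2126 × 10^-6 rad

1 arcminute = 0.000290888 rad.
Then 0.0041687 × 0.000290888 ≈ 1.2126 × 10^-6 rad.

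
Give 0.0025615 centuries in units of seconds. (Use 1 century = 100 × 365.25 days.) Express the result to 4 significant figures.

8.083 × 10^6 s

1 century = 3.15576 × 10^9 seconds.
0.0025615 × 3.15576 × 10^9 ≈ 8.083 × 10^6 s.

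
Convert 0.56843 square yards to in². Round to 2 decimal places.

736.69 in²

1 square yard = 1296.00 in².
0.56843 × 1296.00 ≈ 736.69 in².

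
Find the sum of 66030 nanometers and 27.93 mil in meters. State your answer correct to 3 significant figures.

0.000775 m

66030 nm = 6.60300 × 10^-5 m and 27.93 mil = 0.000709422 m.
6.60300 × 10^-5 + 0.000709422 ≈ 0.000775 m.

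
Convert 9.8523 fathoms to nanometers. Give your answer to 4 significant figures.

1.802 × 10^10 nm

1 fathom = 1.82880 × 10^9 nanometers.
So 9.8523 × 1.82880 × 10^9 ≈ 1.802 × 10^10 nm.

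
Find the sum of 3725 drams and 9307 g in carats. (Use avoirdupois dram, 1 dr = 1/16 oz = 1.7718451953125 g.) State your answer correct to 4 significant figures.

79540 ct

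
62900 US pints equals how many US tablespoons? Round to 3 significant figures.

1 US pt = 32.0000 US tbsp.
So 62900 × 32.0000 ≈ 2.01 × 10^6 US tbsp.

2.01 × 10^6 US tbsp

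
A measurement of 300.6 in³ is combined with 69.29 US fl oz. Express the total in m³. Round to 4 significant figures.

300.6 in³ = 0.00492595 m³ and 69.29 US fl oz = 0.00204915 m³.
0.00492595 + 0.00204915 ≈ 0.006975 m³.

0.006975 cubic meters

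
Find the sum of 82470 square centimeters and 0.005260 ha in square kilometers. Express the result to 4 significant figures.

6.085e-5 km²

82470 cm² = 8.24700e-6 km² and 0.005260 ha = 5.26000e-5 km².
8.24700e-6 + 5.26000e-5 ≈ 6.085e-5 km².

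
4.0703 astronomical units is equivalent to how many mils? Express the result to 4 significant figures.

1 astronomical unit = 5.88968e+15 mil.
Then 4.0703 × 5.88968e+15 ≈ 2.397e+16 mil.

2.397e+16 mil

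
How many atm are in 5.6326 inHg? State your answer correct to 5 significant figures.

1 inch of mercury = 0.0334211 atmospheres.
Then 5.6326 × 0.0334211 ≈ 0.18825 atm.

0.18825 atm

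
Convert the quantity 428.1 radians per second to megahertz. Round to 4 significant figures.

6.813e-5 megahertz

1 radian per second = 1.59155e-7 MHz.
So 428.1 × 1.59155e-7 ≈ 6.813e-5 MHz.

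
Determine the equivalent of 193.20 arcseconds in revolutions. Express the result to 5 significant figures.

1 arcsec = 7.71605e-7 rev.
Thus 193.20 × 7.71605e-7 ≈ 0.00014907 rev.

0.00014907 rev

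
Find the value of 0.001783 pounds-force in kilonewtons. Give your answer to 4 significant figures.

7.931e-6 kN

1 lbf = 0.00444822 kilonewtons.
Then 0.001783 × 0.00444822 ≈ 7.931e-6 kN.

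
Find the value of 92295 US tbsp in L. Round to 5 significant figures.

1 US tablespoon = 0.0147868 L.
Then 92295 × 0.0147868 ≈ 1364.7 L.

1364.7 L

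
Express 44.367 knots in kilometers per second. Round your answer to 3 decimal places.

1 knot = 0.000514444 kilometers per second.
Then 44.367 × 0.000514444 ≈ 0.023 km/s.

0.023 km/s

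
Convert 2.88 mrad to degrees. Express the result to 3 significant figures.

0.165 degrees

1 mrad = 0.0572958 °.
Then 2.88 × 0.0572958 ≈ 0.165 °.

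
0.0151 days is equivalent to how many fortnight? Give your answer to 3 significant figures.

0.00108 fortnights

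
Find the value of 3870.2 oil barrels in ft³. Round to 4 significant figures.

1 oil barrel = 5.61458 ft³.
Then 3870.2 × 5.61458 ≈ 21730 ft³.

21730 cubic feet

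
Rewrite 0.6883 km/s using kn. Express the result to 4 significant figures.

1338 kn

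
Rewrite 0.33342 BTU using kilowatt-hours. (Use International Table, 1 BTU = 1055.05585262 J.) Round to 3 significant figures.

9.77 × 10^-5 kilowatt-hours

1 BTU = 0.000293071 kWh.
Thus 0.33342 × 0.000293071 ≈ 9.77 × 10^-5 kWh.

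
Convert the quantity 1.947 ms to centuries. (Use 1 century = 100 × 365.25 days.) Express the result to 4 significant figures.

1 ms = 3.16881 × 10^-13 century.
Thus 1.947 × 3.16881 × 10^-13 ≈ 6.170 × 10^-13 century.

6.170 × 10^-13 century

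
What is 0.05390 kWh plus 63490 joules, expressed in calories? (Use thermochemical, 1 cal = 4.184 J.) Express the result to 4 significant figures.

61550 cal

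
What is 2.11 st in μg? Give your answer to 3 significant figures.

1.34 × 10^10 μg

1 stone = 6.35029 × 10^9 μg.
So 2.11 × 6.35029 × 10^9 ≈ 1.34 × 10^10 μg.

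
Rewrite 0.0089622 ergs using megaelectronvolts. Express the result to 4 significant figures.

1 erg = 624151 MeV.
0.0089622 × 624151 ≈ 5594 MeV.

5594 MeV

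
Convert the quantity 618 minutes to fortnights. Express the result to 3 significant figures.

0.0307 fortnight

1 minute = 4.96032 × 10^-5 fortnight.
618 × 4.96032 × 10^-5 ≈ 0.0307 fortnight.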